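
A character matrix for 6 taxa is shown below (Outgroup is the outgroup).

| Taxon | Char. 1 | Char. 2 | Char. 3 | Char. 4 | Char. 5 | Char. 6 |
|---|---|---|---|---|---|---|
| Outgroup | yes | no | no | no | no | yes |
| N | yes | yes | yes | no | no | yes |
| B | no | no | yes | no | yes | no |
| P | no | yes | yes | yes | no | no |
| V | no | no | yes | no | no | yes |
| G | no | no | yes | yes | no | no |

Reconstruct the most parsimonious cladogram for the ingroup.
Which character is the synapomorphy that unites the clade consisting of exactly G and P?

Character polarity is set by the outgroup: the derived state is whichever differs from the outgroup's state, so for Char. 1, Char. 6 the derived state is 'no', and for the remaining characters it is 'yes'.
Char. 1: derived state 'no' in B, G, P, and V only — synapomorphy for {B, G, P, V}.
Char. 2 groups N and P, which is incompatible with the clades supported by the remaining characters; treating it as convergent (homoplasy) costs fewer steps than any alternative tree.
All ingroup taxa share the derived state 'yes' for Char. 3; it defines the ingroup but does not resolve relationships within it.
Char. 4 (derived state 'yes') is shared by G and P — a synapomorphy uniting that clade.
Char. 5 (derived state 'yes') is unique to B (autapomorphy; uninformative for grouping).
Char. 6 (derived state 'no') is shared by B, G, and P — a synapomorphy uniting that clade.
Most parsimonious ingroup topology: (N,((B,(P,G)),V)).
The clade {G, P} is supported by Char. 4: its derived state 'yes' occurs in exactly those taxa and in no other taxon (including the outgroup).

Char. 4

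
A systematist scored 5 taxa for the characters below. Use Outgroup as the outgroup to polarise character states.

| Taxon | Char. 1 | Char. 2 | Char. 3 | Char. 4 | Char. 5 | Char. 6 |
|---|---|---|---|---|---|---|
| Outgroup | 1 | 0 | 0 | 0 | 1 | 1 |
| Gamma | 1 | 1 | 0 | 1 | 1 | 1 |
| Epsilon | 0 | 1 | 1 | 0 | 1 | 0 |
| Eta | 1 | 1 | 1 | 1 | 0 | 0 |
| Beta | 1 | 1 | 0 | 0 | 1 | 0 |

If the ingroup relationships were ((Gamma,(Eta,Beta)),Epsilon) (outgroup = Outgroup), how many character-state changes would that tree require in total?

Map each character onto ((Gamma,(Eta,Beta)),Epsilon) (rooted by Outgroup) and count the minimum state changes it requires (Fitch parsimony):
Char. 1: 1; Char. 2: 1; Char. 3: 2; Char. 4: 2; Char. 5: 1; Char. 6: 2.
Total tree length = 9.

9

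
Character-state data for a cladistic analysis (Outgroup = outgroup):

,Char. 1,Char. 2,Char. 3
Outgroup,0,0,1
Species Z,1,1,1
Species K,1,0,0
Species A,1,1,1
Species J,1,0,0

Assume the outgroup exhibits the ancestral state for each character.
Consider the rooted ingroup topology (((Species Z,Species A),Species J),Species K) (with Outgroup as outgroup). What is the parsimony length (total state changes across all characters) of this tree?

4

Map each character onto (((Species Z,Species A),Species J),Species K) (rooted by Outgroup) and count the minimum state changes it requires (Fitch parsimony):
Char. 1: 1; Char. 2: 1; Char. 3: 2.
Total tree length = 4.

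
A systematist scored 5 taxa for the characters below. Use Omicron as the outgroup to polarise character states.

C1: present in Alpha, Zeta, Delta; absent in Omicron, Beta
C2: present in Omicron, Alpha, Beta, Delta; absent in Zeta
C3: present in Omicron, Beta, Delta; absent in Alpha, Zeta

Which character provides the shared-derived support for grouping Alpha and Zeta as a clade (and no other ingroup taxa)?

C3

Character polarity is set by the outgroup: the derived state is whichever differs from the outgroup's state, so for C2, C3 the derived state is 'absent', and for the remaining characters it is 'present'.
C1: derived state 'present' in Alpha, Delta, and Zeta only — synapomorphy for {Alpha, Delta, Zeta}.
C2: derived state 'absent' in Zeta only — an autapomorphy, so it tells us nothing about relationships among taxa.
C3: derived state 'absent' in Alpha and Zeta only — synapomorphy for {Alpha, Zeta}.
Most parsimonious ingroup topology: (((Alpha,Zeta),Delta),Beta).
The clade {Alpha, Zeta} is supported by C3: its derived state 'absent' occurs in exactly those taxa and in no other taxon (including the outgroup).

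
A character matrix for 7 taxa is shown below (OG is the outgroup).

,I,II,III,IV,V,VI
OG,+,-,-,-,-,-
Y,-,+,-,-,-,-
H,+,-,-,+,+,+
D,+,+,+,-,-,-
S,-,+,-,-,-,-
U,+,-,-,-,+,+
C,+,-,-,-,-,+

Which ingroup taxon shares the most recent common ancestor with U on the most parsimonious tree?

Character polarity is set by the outgroup: the derived state is whichever differs from the outgroup's state, so for I the derived state is '-', and for the remaining characters it is '+'.
I: derived state '-' in S and Y only — synapomorphy for {S, Y}.
II: derived state '+' in D, S, and Y only — synapomorphy for {D, S, Y}.
III (derived state '+') is unique to D (autapomorphy; uninformative for grouping).
IV (derived state '+') is unique to H (autapomorphy; uninformative for grouping).
Only H and U show the derived state '+' for V, supporting them as a clade.
VI (derived state '+') is shared by C, H, and U — a synapomorphy uniting that clade.
Most parsimonious ingroup topology: (((Y,S),D),((H,U),C)).
U and H form a cherry on this tree, so they are sister taxa.

H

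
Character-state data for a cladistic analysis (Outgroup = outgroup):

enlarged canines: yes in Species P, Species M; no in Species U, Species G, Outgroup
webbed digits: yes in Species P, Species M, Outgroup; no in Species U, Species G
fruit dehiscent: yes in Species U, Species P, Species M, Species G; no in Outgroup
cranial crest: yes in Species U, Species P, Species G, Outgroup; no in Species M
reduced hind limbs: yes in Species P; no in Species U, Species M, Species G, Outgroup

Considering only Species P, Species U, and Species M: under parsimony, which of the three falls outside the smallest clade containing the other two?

Species U

Character polarity is set by the outgroup: the derived state is whichever differs from the outgroup's state, so for webbed digits, cranial crest the derived state is 'no', and for the remaining characters it is 'yes'.
enlarged canines: derived state 'yes' in Species M and Species P only — synapomorphy for {Species M, Species P}.
webbed digits: derived state 'no' in Species G and Species U only — synapomorphy for {Species G, Species U}.
fruit dehiscent (derived state 'yes') is shared by all ingroup taxa — unites the whole ingroup.
cranial crest (derived state 'no') is unique to Species M (autapomorphy; uninformative for grouping).
reduced hind limbs: derived state 'yes' in Species P only — an autapomorphy, so it tells us nothing about relationships among taxa.
Most parsimonious ingroup topology: ((Species G,Species U),(Species M,Species P)).
Species M and Species P share a more recent common ancestor with each other than either does with Species U, so Species U is the least closely related of the three.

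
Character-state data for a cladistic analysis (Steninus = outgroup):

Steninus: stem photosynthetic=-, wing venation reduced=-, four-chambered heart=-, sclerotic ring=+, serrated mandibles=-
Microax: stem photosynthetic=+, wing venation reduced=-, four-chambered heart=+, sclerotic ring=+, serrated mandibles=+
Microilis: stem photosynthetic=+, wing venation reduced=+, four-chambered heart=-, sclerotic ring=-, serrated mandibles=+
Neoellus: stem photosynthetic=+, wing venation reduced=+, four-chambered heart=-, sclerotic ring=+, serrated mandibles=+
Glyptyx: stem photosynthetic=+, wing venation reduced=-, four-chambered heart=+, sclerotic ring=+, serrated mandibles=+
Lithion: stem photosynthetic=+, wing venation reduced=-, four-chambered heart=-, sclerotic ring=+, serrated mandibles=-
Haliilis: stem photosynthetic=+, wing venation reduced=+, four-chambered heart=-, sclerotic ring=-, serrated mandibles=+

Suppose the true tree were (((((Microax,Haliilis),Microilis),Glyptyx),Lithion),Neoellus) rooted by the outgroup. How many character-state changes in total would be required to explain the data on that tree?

10

Map each character onto (((((Microax,Haliilis),Microilis),Glyptyx),Lithion),Neoellus) (rooted by Steninus) and count the minimum state changes it requires (Fitch parsimony):
stem photosynthetic: 1; wing venation reduced: 3; four-chambered heart: 2; sclerotic ring: 2; serrated mandibles: 2.
Total tree length = 10.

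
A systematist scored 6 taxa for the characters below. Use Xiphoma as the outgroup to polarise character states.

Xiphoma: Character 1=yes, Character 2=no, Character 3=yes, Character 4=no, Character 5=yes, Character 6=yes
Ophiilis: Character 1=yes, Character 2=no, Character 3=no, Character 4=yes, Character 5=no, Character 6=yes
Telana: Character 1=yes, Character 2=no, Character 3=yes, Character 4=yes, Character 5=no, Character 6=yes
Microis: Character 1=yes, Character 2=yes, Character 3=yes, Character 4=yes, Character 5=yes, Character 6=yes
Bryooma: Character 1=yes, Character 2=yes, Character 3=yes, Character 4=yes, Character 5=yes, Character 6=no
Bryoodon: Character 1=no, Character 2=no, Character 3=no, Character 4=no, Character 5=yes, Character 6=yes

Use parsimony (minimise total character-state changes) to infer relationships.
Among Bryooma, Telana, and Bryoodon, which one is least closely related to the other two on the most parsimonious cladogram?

Character polarity is set by the outgroup: the derived state is whichever differs from the outgroup's state, so for Character 1, Character 3, Character 5, Character 6 the derived state is 'no', and for the remaining characters it is 'yes'.
Character 1 (derived state 'no') is unique to Bryoodon (autapomorphy; uninformative for grouping).
Character 2 (derived state 'yes') is shared by Bryooma and Microis — a synapomorphy uniting that clade.
Character 3 groups Bryoodon and Ophiilis, which is incompatible with the clades supported by the remaining characters; treating it as convergent (homoplasy) costs fewer steps than any alternative tree.
Character 4 (derived state 'yes') is shared by Bryooma, Microis, Ophiilis, and Telana — a synapomorphy uniting that clade.
Only Ophiilis and Telana show the derived state 'no' for Character 5, supporting them as a clade.
Character 6 (derived state 'no') is unique to Bryooma (autapomorphy; uninformative for grouping).
Most parsimonious ingroup topology: (((Ophiilis,Telana),(Microis,Bryooma)),Bryoodon).
Bryooma and Telana share a more recent common ancestor with each other than either does with Bryoodon, so Bryoodon is the least closely related of the three.

Bryoodon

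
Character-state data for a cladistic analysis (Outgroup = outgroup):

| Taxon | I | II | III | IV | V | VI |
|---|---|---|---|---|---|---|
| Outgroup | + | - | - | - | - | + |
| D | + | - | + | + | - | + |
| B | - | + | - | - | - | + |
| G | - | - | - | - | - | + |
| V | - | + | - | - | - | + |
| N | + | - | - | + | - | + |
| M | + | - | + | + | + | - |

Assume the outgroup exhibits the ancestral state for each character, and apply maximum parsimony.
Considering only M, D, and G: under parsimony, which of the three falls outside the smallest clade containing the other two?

Character polarity is set by the outgroup: the derived state is whichever differs from the outgroup's state, so for I, VI the derived state is '-', and for the remaining characters it is '+'.
I (derived state '-') is shared by B, G, and V — a synapomorphy uniting that clade.
Only B and V show the derived state '+' for II, supporting them as a clade.
Only D and M show the derived state '+' for III, supporting them as a clade.
IV (derived state '+') is shared by D, M, and N — a synapomorphy uniting that clade.
V: derived state '+' in M only — an autapomorphy, so it tells us nothing about relationships among taxa.
VI (derived state '-') is unique to M (autapomorphy; uninformative for grouping).
Most parsimonious ingroup topology: (((D,M),N),((B,V),G)).
D and M share a more recent common ancestor with each other than either does with G, so G is the least closely related of the three.

G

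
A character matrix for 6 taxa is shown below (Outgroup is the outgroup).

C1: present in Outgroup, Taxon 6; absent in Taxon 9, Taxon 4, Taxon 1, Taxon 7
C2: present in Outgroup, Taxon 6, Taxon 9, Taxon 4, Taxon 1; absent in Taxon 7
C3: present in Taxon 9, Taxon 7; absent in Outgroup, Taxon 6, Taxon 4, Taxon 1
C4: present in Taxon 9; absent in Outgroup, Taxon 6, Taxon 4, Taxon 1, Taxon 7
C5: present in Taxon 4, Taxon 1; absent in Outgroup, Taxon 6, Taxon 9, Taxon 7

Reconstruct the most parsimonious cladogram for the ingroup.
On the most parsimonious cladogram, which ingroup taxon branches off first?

Taxon 6

Character polarity is set by the outgroup: the derived state is whichever differs from the outgroup's state, so for C1, C2 the derived state is 'absent', and for the remaining characters it is 'present'.
Only Taxon 1, Taxon 4, Taxon 7, and Taxon 9 show the derived state 'absent' for C1, supporting them as a clade.
C2 (derived state 'absent') is unique to Taxon 7 (autapomorphy; uninformative for grouping).
Only Taxon 7 and Taxon 9 show the derived state 'present' for C3, supporting them as a clade.
C4: derived state 'present' in Taxon 9 only — an autapomorphy, so it tells us nothing about relationships among taxa.
Only Taxon 1 and Taxon 4 show the derived state 'present' for C5, supporting them as a clade.
Most parsimonious ingroup topology: (Taxon 6,((Taxon 9,Taxon 7),(Taxon 4,Taxon 1))).
Taxon 6 is sister to the clade containing all other ingroup taxa, so it is the earliest-diverging (most basal) ingroup lineage.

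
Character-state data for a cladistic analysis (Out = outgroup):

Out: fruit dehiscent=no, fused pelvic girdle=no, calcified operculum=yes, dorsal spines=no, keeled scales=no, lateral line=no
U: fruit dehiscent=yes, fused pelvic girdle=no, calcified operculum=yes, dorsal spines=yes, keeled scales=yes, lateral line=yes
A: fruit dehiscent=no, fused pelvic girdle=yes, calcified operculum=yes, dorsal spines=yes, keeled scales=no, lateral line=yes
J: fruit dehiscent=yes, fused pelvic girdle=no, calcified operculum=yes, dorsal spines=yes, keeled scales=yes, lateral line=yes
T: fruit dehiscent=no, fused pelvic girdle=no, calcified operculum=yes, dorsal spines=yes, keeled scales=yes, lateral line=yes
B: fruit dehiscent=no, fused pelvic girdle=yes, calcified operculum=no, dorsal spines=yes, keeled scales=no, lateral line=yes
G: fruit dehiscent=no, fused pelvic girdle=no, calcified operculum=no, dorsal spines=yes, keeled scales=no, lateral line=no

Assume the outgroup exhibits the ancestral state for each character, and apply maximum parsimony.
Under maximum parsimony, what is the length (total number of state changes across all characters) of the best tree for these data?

7

Character polarity is set by the outgroup: the derived state is whichever differs from the outgroup's state, so for calcified operculum the derived state is 'no', and for the remaining characters it is 'yes'.
fruit dehiscent: derived state 'yes' in J and U only — synapomorphy for {J, U}.
fused pelvic girdle: derived state 'yes' in A and B only — synapomorphy for {A, B}.
calcified operculum groups B and G, which is incompatible with the clades supported by the remaining characters; treating it as convergent (homoplasy) costs fewer steps than any alternative tree.
dorsal spines (derived state 'yes') is shared by all ingroup taxa — unites the whole ingroup.
keeled scales (derived state 'yes') is shared by J, T, and U — a synapomorphy uniting that clade.
lateral line (derived state 'yes') is shared by A, B, J, T, and U — a synapomorphy uniting that clade.
Most parsimonious ingroup topology: ((((U,J),T),(A,B)),G).
Changes per character on this tree: fruit dehiscent: 1; fused pelvic girdle: 1; calcified operculum: 2; dorsal spines: 1; keeled scales: 1; lateral line: 1.
Total = 7.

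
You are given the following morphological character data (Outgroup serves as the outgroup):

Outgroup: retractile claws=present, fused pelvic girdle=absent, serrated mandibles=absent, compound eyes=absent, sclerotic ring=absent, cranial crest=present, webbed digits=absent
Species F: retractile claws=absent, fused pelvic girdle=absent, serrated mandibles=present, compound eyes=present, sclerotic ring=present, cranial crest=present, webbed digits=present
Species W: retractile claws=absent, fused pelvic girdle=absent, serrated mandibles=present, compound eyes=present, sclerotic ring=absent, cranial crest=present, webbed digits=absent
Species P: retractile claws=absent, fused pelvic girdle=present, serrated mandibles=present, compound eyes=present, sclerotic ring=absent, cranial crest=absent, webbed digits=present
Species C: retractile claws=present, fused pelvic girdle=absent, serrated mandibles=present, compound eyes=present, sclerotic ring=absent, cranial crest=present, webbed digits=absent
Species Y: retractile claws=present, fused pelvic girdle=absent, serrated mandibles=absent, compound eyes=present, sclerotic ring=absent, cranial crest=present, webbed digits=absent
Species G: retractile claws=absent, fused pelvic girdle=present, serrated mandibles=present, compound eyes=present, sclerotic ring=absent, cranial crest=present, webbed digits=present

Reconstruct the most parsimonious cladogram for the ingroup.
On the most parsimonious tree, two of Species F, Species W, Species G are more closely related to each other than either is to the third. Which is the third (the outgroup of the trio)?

Character polarity is set by the outgroup: the derived state is whichever differs from the outgroup's state, so for retractile claws, cranial crest the derived state is 'absent', and for the remaining characters it is 'present'.
Only Species F, Species G, Species P, and Species W show the derived state 'absent' for retractile claws, supporting them as a clade.
fused pelvic girdle (derived state 'present') is shared by Species G and Species P — a synapomorphy uniting that clade.
serrated mandibles: derived state 'present' in Species C, Species F, Species G, Species P, and Species W only — synapomorphy for {Species C, Species F, Species G, Species P, Species W}.
All ingroup taxa share the derived state 'present' for compound eyes; it defines the ingroup but does not resolve relationships within it.
sclerotic ring: derived state 'present' in Species F only — an autapomorphy, so it tells us nothing about relationships among taxa.
cranial crest: derived state 'absent' in Species P only — an autapomorphy, so it tells us nothing about relationships among taxa.
webbed digits (derived state 'present') is shared by Species F, Species G, and Species P — a synapomorphy uniting that clade.
Most parsimonious ingroup topology: ((((Species F,(Species P,Species G)),Species W),Species C),Species Y).
Species G and Species F share a more recent common ancestor with each other than either does with Species W, so Species W is the least closely related of the three.

Species W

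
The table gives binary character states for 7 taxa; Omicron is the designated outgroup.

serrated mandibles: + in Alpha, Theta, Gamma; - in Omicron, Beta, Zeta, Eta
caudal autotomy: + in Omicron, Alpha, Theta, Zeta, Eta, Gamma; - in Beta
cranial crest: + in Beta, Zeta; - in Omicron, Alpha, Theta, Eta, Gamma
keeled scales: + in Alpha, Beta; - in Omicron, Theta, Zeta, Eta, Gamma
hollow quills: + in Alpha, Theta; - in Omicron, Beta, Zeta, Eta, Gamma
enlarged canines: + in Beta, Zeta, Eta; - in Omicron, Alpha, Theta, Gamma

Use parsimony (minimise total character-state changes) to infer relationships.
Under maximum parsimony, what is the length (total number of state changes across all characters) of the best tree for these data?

7

Character polarity is set by the outgroup: the derived state is whichever differs from the outgroup's state, so for caudal autotomy the derived state is '-', and for the remaining characters it is '+'.
serrated mandibles: derived state '+' in Alpha, Gamma, and Theta only — synapomorphy for {Alpha, Gamma, Theta}.
caudal autotomy (derived state '-') is unique to Beta (autapomorphy; uninformative for grouping).
cranial crest (derived state '+') is shared by Beta and Zeta — a synapomorphy uniting that clade.
keeled scales (state '+') occurs in Alpha and Beta but conflicts with the nesting implied by the other characters — most parsimoniously interpreted as homoplasy.
Only Alpha and Theta show the derived state '+' for hollow quills, supporting them as a clade.
enlarged canines (derived state '+') is shared by Beta, Eta, and Zeta — a synapomorphy uniting that clade.
Most parsimonious ingroup topology: (((Alpha,Theta),Gamma),((Beta,Zeta),Eta)).
Changes per character on this tree: serrated mandibles: 1; caudal autotomy: 1; cranial crest: 1; keeled scales: 2; hollow quills: 1; enlarged canines: 1.
Total = 7.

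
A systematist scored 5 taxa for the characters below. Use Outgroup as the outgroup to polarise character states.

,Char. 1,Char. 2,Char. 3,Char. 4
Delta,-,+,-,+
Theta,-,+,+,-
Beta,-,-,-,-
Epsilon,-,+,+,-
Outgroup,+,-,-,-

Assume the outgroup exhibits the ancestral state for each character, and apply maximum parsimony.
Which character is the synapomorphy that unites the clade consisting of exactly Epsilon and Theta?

Character polarity is set by the outgroup: the derived state is whichever differs from the outgroup's state, so for Char. 1 the derived state is '-', and for the remaining characters it is '+'.
All ingroup taxa share the derived state '-' for Char. 1; it defines the ingroup but does not resolve relationships within it.
Char. 2: derived state '+' in Delta, Epsilon, and Theta only — synapomorphy for {Delta, Epsilon, Theta}.
Char. 3 (derived state '+') is shared by Epsilon and Theta — a synapomorphy uniting that clade.
Char. 4 (derived state '+') is unique to Delta (autapomorphy; uninformative for grouping).
Most parsimonious ingroup topology: (((Theta,Epsilon),Delta),Beta).
The clade {Epsilon, Theta} is supported by Char. 3: its derived state '+' occurs in exactly those taxa and in no other taxon (including the outgroup).

Char. 3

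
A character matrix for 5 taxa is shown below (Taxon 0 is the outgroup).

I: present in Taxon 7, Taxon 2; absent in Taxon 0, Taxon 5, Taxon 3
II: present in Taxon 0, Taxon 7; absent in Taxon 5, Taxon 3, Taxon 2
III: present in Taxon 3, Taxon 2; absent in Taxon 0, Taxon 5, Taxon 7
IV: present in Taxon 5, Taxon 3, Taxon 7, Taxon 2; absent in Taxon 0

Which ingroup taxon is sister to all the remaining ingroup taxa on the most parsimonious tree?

Character polarity is set by the outgroup: the derived state is whichever differs from the outgroup's state, so for II the derived state is 'absent', and for the remaining characters it is 'present'.
I groups Taxon 2 and Taxon 7, which is incompatible with the clades supported by the remaining characters; treating it as convergent (homoplasy) costs fewer steps than any alternative tree.
II: derived state 'absent' in Taxon 2, Taxon 3, and Taxon 5 only — synapomorphy for {Taxon 2, Taxon 3, Taxon 5}.
Only Taxon 2 and Taxon 3 show the derived state 'present' for III, supporting them as a clade.
IV (derived state 'present') is shared by all ingroup taxa — unites the whole ingroup.
Most parsimonious ingroup topology: ((Taxon 5,(Taxon 3,Taxon 2)),Taxon 7).
Taxon 7 is sister to the clade containing all other ingroup taxa, so it is the earliest-diverging (most basal) ingroup lineage.

Taxon 7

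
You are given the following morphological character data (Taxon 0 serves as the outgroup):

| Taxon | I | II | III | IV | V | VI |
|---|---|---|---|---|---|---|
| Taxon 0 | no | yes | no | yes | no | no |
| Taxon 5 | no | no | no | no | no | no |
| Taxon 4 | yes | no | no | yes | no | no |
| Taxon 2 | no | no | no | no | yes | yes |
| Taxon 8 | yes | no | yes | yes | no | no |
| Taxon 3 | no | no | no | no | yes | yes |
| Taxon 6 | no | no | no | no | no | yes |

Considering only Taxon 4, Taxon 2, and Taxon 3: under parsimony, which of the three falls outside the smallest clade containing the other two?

Taxon 4

Character polarity is set by the outgroup: the derived state is whichever differs from the outgroup's state, so for II, IV the derived state is 'no', and for the remaining characters it is 'yes'.
I: derived state 'yes' in Taxon 4 and Taxon 8 only — synapomorphy for {Taxon 4, Taxon 8}.
II (derived state 'no') is shared by all ingroup taxa — unites the whole ingroup.
III: derived state 'yes' in Taxon 8 only — an autapomorphy, so it tells us nothing about relationships among taxa.
IV (derived state 'no') is shared by Taxon 2, Taxon 3, Taxon 5, and Taxon 6 — a synapomorphy uniting that clade.
Only Taxon 2 and Taxon 3 show the derived state 'yes' for V, supporting them as a clade.
Only Taxon 2, Taxon 3, and Taxon 6 show the derived state 'yes' for VI, supporting them as a clade.
Most parsimonious ingroup topology: ((Taxon 5,((Taxon 2,Taxon 3),Taxon 6)),(Taxon 4,Taxon 8)).
Taxon 2 and Taxon 3 share a more recent common ancestor with each other than either does with Taxon 4, so Taxon 4 is the least closely related of the three.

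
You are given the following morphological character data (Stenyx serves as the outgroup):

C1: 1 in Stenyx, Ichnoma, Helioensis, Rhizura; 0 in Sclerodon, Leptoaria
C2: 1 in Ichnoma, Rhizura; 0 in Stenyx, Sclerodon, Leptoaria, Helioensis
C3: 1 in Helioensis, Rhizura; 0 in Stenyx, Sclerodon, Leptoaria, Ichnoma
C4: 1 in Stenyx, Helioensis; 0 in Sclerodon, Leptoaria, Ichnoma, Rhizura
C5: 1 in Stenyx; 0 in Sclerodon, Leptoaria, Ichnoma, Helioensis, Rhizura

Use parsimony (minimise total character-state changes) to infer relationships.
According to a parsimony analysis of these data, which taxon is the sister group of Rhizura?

Ichnoma

Character polarity is set by the outgroup: the derived state is whichever differs from the outgroup's state, so for C1, C4, C5 the derived state is '0', and for the remaining characters it is '1'.
C1 (derived state '0') is shared by Leptoaria and Sclerodon — a synapomorphy uniting that clade.
Only Ichnoma and Rhizura show the derived state '1' for C2, supporting them as a clade.
C3 (state '1') occurs in Helioensis and Rhizura but conflicts with the nesting implied by the other characters — most parsimoniously interpreted as homoplasy.
Only Ichnoma, Leptoaria, Rhizura, and Sclerodon show the derived state '0' for C4, supporting them as a clade.
All ingroup taxa share the derived state '0' for C5; it defines the ingroup but does not resolve relationships within it.
Most parsimonious ingroup topology: (((Sclerodon,Leptoaria),(Ichnoma,Rhizura)),Helioensis).
Rhizura and Ichnoma form a cherry on this tree, so they are sister taxa.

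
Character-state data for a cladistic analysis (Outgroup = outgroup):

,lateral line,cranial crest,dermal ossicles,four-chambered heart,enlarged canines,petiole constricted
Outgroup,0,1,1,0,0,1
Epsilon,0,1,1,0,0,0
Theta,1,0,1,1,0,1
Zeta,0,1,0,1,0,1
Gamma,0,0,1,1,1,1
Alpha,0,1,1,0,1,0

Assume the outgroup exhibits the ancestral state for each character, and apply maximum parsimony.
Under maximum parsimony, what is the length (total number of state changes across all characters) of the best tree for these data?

Character polarity is set by the outgroup: the derived state is whichever differs from the outgroup's state, so for cranial crest, dermal ossicles, petiole constricted the derived state is '0', and for the remaining characters it is '1'.
lateral line (derived state '1') is unique to Theta (autapomorphy; uninformative for grouping).
cranial crest: derived state '0' in Gamma and Theta only — synapomorphy for {Gamma, Theta}.
dermal ossicles: derived state '0' in Zeta only — an autapomorphy, so it tells us nothing about relationships among taxa.
four-chambered heart (derived state '1') is shared by Gamma, Theta, and Zeta — a synapomorphy uniting that clade.
enlarged canines (state '1') occurs in Alpha and Gamma but conflicts with the nesting implied by the other characters — most parsimoniously interpreted as homoplasy.
petiole constricted: derived state '0' in Alpha and Epsilon only — synapomorphy for {Alpha, Epsilon}.
Most parsimonious ingroup topology: ((Epsilon,Alpha),((Theta,Gamma),Zeta)).
Changes per character on this tree: lateral line: 1; cranial crest: 1; dermal ossicles: 1; four-chambered heart: 1; enlarged canines: 2; petiole constricted: 1.
Total = 7.

7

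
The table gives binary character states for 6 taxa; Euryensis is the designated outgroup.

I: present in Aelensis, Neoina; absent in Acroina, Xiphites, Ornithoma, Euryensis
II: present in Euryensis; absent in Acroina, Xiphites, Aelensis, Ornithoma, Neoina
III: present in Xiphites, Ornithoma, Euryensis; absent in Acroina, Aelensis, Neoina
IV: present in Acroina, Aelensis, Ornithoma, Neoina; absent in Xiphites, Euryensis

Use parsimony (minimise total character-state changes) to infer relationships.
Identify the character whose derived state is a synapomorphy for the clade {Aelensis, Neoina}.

Character polarity is set by the outgroup: the derived state is whichever differs from the outgroup's state, so for II, III the derived state is 'absent', and for the remaining characters it is 'present'.
I (derived state 'present') is shared by Aelensis and Neoina — a synapomorphy uniting that clade.
II (derived state 'absent') is shared by all ingroup taxa — unites the whole ingroup.
Only Acroina, Aelensis, and Neoina show the derived state 'absent' for III, supporting them as a clade.
IV: derived state 'present' in Acroina, Aelensis, Neoina, and Ornithoma only — synapomorphy for {Acroina, Aelensis, Neoina, Ornithoma}.
Most parsimonious ingroup topology: ((((Neoina,Aelensis),Acroina),Ornithoma),Xiphites).
The clade {Aelensis, Neoina} is supported by I: its derived state 'present' occurs in exactly those taxa and in no other taxon (including the outgroup).

I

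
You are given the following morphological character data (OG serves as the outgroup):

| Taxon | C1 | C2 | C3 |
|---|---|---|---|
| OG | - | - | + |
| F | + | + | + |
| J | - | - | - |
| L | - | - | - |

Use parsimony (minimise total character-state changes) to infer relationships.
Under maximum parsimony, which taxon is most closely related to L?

J

Character polarity is set by the outgroup: the derived state is whichever differs from the outgroup's state, so for C3 the derived state is '-', and for the remaining characters it is '+'.
C1: derived state '+' in F only — an autapomorphy, so it tells us nothing about relationships among taxa.
C2 (derived state '+') is unique to F (autapomorphy; uninformative for grouping).
Only J and L show the derived state '-' for C3, supporting them as a clade.
Most parsimonious ingroup topology: (F,(J,L)).
L and J form a cherry on this tree, so they are sister taxa.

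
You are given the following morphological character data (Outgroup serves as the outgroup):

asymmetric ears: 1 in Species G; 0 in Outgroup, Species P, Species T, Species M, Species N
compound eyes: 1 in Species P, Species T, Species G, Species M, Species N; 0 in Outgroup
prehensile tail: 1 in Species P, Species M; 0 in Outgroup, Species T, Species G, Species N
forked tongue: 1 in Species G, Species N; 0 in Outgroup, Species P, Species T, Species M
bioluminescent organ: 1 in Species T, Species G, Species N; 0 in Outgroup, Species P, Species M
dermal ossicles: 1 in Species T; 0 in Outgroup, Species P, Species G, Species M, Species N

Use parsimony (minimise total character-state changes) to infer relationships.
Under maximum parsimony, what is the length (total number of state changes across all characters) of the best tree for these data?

6

The outgroup has state '0' for every character, so '1' is the derived state throughout.
asymmetric ears: derived state '1' in Species G only — an autapomorphy, so it tells us nothing about relationships among taxa.
All ingroup taxa share the derived state '1' for compound eyes; it defines the ingroup but does not resolve relationships within it.
prehensile tail: derived state '1' in Species M and Species P only — synapomorphy for {Species M, Species P}.
forked tongue: derived state '1' in Species G and Species N only — synapomorphy for {Species G, Species N}.
bioluminescent organ (derived state '1') is shared by Species G, Species N, and Species T — a synapomorphy uniting that clade.
dermal ossicles: derived state '1' in Species T only — an autapomorphy, so it tells us nothing about relationships among taxa.
Most parsimonious ingroup topology: ((Species P,Species M),(Species T,(Species G,Species N))).
Changes per character on this tree: asymmetric ears: 1; compound eyes: 1; prehensile tail: 1; forked tongue: 1; bioluminescent organ: 1; dermal ossicles: 1.
Total = 6.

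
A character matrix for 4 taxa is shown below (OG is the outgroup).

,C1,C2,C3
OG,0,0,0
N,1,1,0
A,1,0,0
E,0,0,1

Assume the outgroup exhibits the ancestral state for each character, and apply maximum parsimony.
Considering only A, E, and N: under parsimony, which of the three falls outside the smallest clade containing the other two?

E

The outgroup has state '0' for every character, so '1' is the derived state throughout.
C1: derived state '1' in A and N only — synapomorphy for {A, N}.
C2 (derived state '1') is unique to N (autapomorphy; uninformative for grouping).
C3: derived state '1' in E only — an autapomorphy, so it tells us nothing about relationships among taxa.
Most parsimonious ingroup topology: ((N,A),E).
N and A share a more recent common ancestor with each other than either does with E, so E is the least closely related of the three.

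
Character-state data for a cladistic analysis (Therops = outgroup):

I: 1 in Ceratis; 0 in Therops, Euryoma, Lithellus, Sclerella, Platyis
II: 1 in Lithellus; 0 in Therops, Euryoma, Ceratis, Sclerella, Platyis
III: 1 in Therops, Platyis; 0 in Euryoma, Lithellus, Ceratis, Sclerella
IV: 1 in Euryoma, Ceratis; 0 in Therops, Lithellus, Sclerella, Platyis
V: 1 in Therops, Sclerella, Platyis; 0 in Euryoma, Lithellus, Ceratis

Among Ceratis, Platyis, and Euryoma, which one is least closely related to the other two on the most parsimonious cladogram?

Character polarity is set by the outgroup: the derived state is whichever differs from the outgroup's state, so for III, V the derived state is '0', and for the remaining characters it is '1'.
I: derived state '1' in Ceratis only — an autapomorphy, so it tells us nothing about relationships among taxa.
II (derived state '1') is unique to Lithellus (autapomorphy; uninformative for grouping).
III (derived state '0') is shared by Ceratis, Euryoma, Lithellus, and Sclerella — a synapomorphy uniting that clade.
IV: derived state '1' in Ceratis and Euryoma only — synapomorphy for {Ceratis, Euryoma}.
V: derived state '0' in Ceratis, Euryoma, and Lithellus only — synapomorphy for {Ceratis, Euryoma, Lithellus}.
Most parsimonious ingroup topology: ((((Euryoma,Ceratis),Lithellus),Sclerella),Platyis).
Euryoma and Ceratis share a more recent common ancestor with each other than either does with Platyis, so Platyis is the least closely related of the three.

Platyis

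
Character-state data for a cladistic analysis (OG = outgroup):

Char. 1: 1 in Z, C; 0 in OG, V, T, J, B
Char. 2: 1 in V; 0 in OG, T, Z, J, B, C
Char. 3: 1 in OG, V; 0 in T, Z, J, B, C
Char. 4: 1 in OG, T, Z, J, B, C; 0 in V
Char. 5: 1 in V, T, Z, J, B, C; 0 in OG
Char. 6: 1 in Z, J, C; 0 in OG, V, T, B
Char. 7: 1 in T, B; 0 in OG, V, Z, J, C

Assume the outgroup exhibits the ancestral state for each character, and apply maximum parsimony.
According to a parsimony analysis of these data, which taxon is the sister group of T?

B

Character polarity is set by the outgroup: the derived state is whichever differs from the outgroup's state, so for Char. 3, Char. 4 the derived state is '0', and for the remaining characters it is '1'.
Char. 1 (derived state '1') is shared by C and Z — a synapomorphy uniting that clade.
Char. 2 (derived state '1') is unique to V (autapomorphy; uninformative for grouping).
Char. 3 (derived state '0') is shared by B, C, J, T, and Z — a synapomorphy uniting that clade.
Char. 4 (derived state '0') is unique to V (autapomorphy; uninformative for grouping).
Char. 5 (derived state '1') is shared by all ingroup taxa — unites the whole ingroup.
Char. 6 (derived state '1') is shared by C, J, and Z — a synapomorphy uniting that clade.
Char. 7 (derived state '1') is shared by B and T — a synapomorphy uniting that clade.
Most parsimonious ingroup topology: (V,((T,B),((Z,C),J))).
T and B form a cherry on this tree, so they are sister taxa.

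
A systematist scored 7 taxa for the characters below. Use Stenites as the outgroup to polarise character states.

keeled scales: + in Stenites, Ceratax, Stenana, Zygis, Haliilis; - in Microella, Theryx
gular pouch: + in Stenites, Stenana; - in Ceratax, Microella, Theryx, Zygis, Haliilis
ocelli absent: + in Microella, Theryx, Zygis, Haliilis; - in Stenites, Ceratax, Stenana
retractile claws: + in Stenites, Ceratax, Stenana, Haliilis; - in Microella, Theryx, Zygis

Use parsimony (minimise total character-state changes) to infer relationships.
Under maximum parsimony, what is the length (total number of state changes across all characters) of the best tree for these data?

4

Character polarity is set by the outgroup: the derived state is whichever differs from the outgroup's state, so for keeled scales, gular pouch, retractile claws the derived state is '-', and for the remaining characters it is '+'.
Only Microella and Theryx show the derived state '-' for keeled scales, supporting them as a clade.
gular pouch (derived state '-') is shared by Ceratax, Haliilis, Microella, Theryx, and Zygis — a synapomorphy uniting that clade.
ocelli absent (derived state '+') is shared by Haliilis, Microella, Theryx, and Zygis — a synapomorphy uniting that clade.
Only Microella, Theryx, and Zygis show the derived state '-' for retractile claws, supporting them as a clade.
Most parsimonious ingroup topology: ((Ceratax,(((Microella,Theryx),Zygis),Haliilis)),Stenana).
Changes per character on this tree: keeled scales: 1; gular pouch: 1; ocelli absent: 1; retractile claws: 1.
Total = 4.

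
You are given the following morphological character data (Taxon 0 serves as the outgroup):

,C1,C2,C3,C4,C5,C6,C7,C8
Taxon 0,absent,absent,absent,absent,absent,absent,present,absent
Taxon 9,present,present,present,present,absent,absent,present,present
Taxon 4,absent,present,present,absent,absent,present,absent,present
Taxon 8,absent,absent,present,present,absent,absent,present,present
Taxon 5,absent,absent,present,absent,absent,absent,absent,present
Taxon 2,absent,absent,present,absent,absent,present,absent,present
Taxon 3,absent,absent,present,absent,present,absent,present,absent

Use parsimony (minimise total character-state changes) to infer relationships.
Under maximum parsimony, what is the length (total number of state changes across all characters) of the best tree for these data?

9

Character polarity is set by the outgroup: the derived state is whichever differs from the outgroup's state, so for C7 the derived state is 'absent', and for the remaining characters it is 'present'.
C1 (derived state 'present') is unique to Taxon 9 (autapomorphy; uninformative for grouping).
C2 (state 'present') occurs in Taxon 4 and Taxon 9 but conflicts with the nesting implied by the other characters — most parsimoniously interpreted as homoplasy.
C3 (derived state 'present') is shared by all ingroup taxa — unites the whole ingroup.
C4: derived state 'present' in Taxon 8 and Taxon 9 only — synapomorphy for {Taxon 8, Taxon 9}.
C5 (derived state 'present') is unique to Taxon 3 (autapomorphy; uninformative for grouping).
C6: derived state 'present' in Taxon 2 and Taxon 4 only — synapomorphy for {Taxon 2, Taxon 4}.
C7 (derived state 'absent') is shared by Taxon 2, Taxon 4, and Taxon 5 — a synapomorphy uniting that clade.
Only Taxon 2, Taxon 4, Taxon 5, Taxon 8, and Taxon 9 show the derived state 'present' for C8, supporting them as a clade.
Most parsimonious ingroup topology: (((Taxon 9,Taxon 8),((Taxon 4,Taxon 2),Taxon 5)),Taxon 3).
Changes per character on this tree: C1: 1; C2: 2; C3: 1; C4: 1; C5: 1; C6: 1; C7: 1; C8: 1.
Total = 9.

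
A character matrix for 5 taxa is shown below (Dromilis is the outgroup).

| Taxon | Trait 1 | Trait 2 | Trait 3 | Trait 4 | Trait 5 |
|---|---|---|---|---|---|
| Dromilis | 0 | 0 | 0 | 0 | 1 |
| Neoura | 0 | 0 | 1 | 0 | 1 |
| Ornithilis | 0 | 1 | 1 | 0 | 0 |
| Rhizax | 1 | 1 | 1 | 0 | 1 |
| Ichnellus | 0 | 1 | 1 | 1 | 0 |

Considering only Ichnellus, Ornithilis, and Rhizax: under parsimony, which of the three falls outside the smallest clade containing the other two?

Rhizax

Character polarity is set by the outgroup: the derived state is whichever differs from the outgroup's state, so for Trait 5 the derived state is '0', and for the remaining characters it is '1'.
Trait 1: derived state '1' in Rhizax only — an autapomorphy, so it tells us nothing about relationships among taxa.
Only Ichnellus, Ornithilis, and Rhizax show the derived state '1' for Trait 2, supporting them as a clade.
Trait 3 (derived state '1') is shared by all ingroup taxa — unites the whole ingroup.
Trait 4 (derived state '1') is unique to Ichnellus (autapomorphy; uninformative for grouping).
Only Ichnellus and Ornithilis show the derived state '0' for Trait 5, supporting them as a clade.
Most parsimonious ingroup topology: (Neoura,((Ornithilis,Ichnellus),Rhizax)).
Ichnellus and Ornithilis share a more recent common ancestor with each other than either does with Rhizax, so Rhizax is the least closely related of the three.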